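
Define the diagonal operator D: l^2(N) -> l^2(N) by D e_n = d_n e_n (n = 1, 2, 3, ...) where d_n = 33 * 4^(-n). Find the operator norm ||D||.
||D|| = 33/4 (attained at n = 1)

For D diagonal, ||D|| = sup_n |d_n|. The sequence d_n = 33 * 4^(-n) is positive and strictly decreasing (ratio 4^(-1) < 1), so the supremum is d_1 = 33/4. Hence ||D|| = 33/4.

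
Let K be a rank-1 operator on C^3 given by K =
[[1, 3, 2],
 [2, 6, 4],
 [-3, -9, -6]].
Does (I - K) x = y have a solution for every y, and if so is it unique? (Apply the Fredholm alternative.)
(I - K) is singular (det(I - K) = 0, i.e. 1 ∈ sigma(K)). (I - K) x = y is solvable iff y ⊥ ker((I - K)^*) = span{(1, 3, 2)}, i.e. iff y_1 + 3y_2 + 2y_3 = 0. When solvable, the solutions are x = y + c·(1, 2, -3), c arbitrary (ker(I - K) = span{(1, 2, -3)}, dimension 1).

K has rank 1, so it is an outer product K = u v^T: every row of K is a multiple of one row vector. Reading off the entries, u = (1, 2, -3) and v = (1, 3, 2) (row i of K equals u_i·v^T). A rank-one matrix u v^T satisfies K u = u (v·u) and kills the (2)-dimensional subspace v^⊥, so its characteristic polynomial is lambda^2 (lambda - v·u) with v·u = tr K = 1. Hence the eigenvalues of I - K are 1 (multiplicity 2) and 1 - (1) = 0, so det(I - K) = 0. (Direct check: I - K =
[[0, -3, -2],
 [-2, -5, -4],
 [3, 9, 7]]
has determinant 0.) So 1 is an eigenvalue of K and (I - K) is not invertible. The finite-dimensional Fredholm alternative says: either (I - K) is invertible, or ker(I - K) ≠ {0} and then range(I - K) = ker((I - K)^*)^⊥, with dim ker(I - K) = dim ker((I - K)^*). We are in the second case, so we need both kernels. Kernel of I - K: (I - K) u = u - u (v·u) = u - u = 0, so ker(I - K) = span{u} = span{(1, 2, -3)} (it is exactly 1-dimensional because rank(I - K) = 2). Kernel of the adjoint: K is real, so (I - K)^* = I - K^T = I - v u^T, and (I - v u^T) v = v - v (u·v) = 0; hence ker((I - K)^*) = span{v} = span{(1, 3, 2)}. Therefore (I - K) x = y is solvable iff <y, v> = 0, i.e. iff y_1 + 3y_2 + 2y_3 = 0. When this holds, K y = u (v·y) = 0, so (I - K) y = y and x = y is a particular solution; the full solution set is the line x = y + c·u = y + c·(1, 2, -3), c ∈ C.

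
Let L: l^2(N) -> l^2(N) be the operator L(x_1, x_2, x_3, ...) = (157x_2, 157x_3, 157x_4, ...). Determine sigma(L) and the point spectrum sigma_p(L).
sigma(L) = closed disk {z in C : |z| ≤ 157}; sigma_p(L) = open disk {z in C : |z| < 157}

Note L = 157·V where V is the unit left shift (V x)_k = x_{k+1}; so sigma(L) = 157·sigma(V) and ||L|| = 157||V||. ||L x||^2 = 24649sum_{k≥2} |x_k|^2 ≤ 24649||x||^2, with equality on {x : x_1 = 0}, so ||L|| = 157. For any lambda with |lambda| < 157, set r = lambda/157 (|r| < 1); the vector x = (1, r, r^2, ...) is in l^2 and satisfies L x = 157(r, r^2, ...) = lambda x, so lambda is an eigenvalue. On the boundary |lambda| = 157 the geometric series diverges, so no l^2 eigenvector exists, but these lambda lie in the approximate point spectrum. Hence sigma(L) is the closed disk of radius 157 and sigma_p(L) is the open disk.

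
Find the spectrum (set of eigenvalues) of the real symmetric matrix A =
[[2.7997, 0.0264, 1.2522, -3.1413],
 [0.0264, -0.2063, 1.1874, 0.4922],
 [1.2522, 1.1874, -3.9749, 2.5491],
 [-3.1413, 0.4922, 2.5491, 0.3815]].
sigma(A) ≈ {-6, -1, 1, 5}

A is real symmetric, so its spectrum consists of real eigenvalues. Expanding the characteristic polynomial of the displayed matrix gives
  det(λ I - A) = p(λ) = λ^4 + (1)λ^3 + (-31)λ^2 + (-1)λ + (30).
Solving p(λ) = 0 yields eigenvalues ≈ -6, -1, 1, 5. (A is shown rounded to 4 decimals, so these recover the underlying integer eigenvalues to within that precision.)
Verification: the trace of A = -1 equals the sum of eigenvalues -1, and det(A) ≈ 29.9992 matches the eigenvalue product 30.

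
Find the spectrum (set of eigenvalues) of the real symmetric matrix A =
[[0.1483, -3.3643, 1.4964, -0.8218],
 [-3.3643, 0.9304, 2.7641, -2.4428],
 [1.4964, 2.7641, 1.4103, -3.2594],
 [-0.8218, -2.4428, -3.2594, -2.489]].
sigma(A) ≈ {-5, -4, 3, 6}

A is real symmetric, so its spectrum consists of real eigenvalues. Expanding the characteristic polynomial of the displayed matrix gives
  det(λ I - A) = p(λ) = λ^4 + (0)λ^3 + (-43)λ^2 + (-18)λ + (360.0036).
Solving p(λ) = 0 yields eigenvalues ≈ -5, -4, 3, 6. (A is shown rounded to 4 decimals, so these recover the underlying integer eigenvalues to within that precision.)
Verification: the trace of A = 0 equals the sum of eigenvalues 0, and det(A) ≈ 360.0036 matches the eigenvalue product 360.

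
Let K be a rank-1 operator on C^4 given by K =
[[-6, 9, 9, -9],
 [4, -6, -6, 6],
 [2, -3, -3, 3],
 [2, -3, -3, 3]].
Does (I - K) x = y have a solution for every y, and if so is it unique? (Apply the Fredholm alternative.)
(I - K) is invertible (det(I - K) = 13 ≠ 0), so for every y in C^4 the equation (I - K) x = y has a unique solution.

K has rank 1, so it is an outer product K = u v^T: every row of K is a multiple of one row vector. Reading off the entries, u = (3, -2, -1, -1) and v = (-2, 3, 3, -3) (row i of K equals u_i·v^T). A rank-one matrix u v^T satisfies K u = u (v·u) and kills the (3)-dimensional subspace v^⊥, so its characteristic polynomial is lambda^3 (lambda - v·u) with v·u = tr K = -12. Hence the eigenvalues of I - K are 1 (multiplicity 3) and 1 - (-12) = 13, so det(I - K) = 13. (Direct check: I - K =
[[7, -9, -9, 9],
 [-4, 7, 6, -6],
 [-2, 3, 4, -3],
 [-2, 3, 3, -2]]
has determinant 13.) The finite-dimensional Fredholm alternative says: either (I - K) is invertible, or ker(I - K) ≠ {0} and then range(I - K) = ker((I - K)^*)^⊥, with dim ker(I - K) = dim ker((I - K)^*). Since det(I - K) ≠ 0, 1 is not an eigenvalue of K and ker(I - K) = {0}, so we are in the first case: for every y there is a unique x = (I - K)^(-1) y. Explicitly, by the Sherman–Morrison formula, (I - u v^T)^(-1) = I + u v^T/(1 - v·u), i.e. (I - K)^(-1) = I + K/(13).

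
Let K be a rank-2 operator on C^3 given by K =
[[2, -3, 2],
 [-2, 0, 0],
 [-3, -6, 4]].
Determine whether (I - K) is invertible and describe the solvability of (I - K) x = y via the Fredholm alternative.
(I - K) is invertible (det(I - K) = 3 ≠ 0), so for every y in C^3 the equation (I - K) x = y has a unique solution.

K has rank 2 and factors as K = U V^T = u1 v1^T + u2 v2^T with u1 = (-1, 0, -2), v1 = (1, 3, -2), u2 = (3, -2, -1), v2 = (1, 0, 0) (multiplying out reproduces the displayed K). The nonzero eigenvalues of U V^T coincide with those of the 2 x 2 matrix G = V^T U = [[v1·u1, v1·u2], [v2·u1, v2·u2]] = [[3, -1], [-1, 3]], and by the Sylvester determinant identity det(I_3 - U V^T) = det(I_2 - V^T U) = det([[-2, 1], [1, -2]]) = (-2)(-2) - (1)(1) = 3. (Direct check: I - K =
[[-1, 3, -2],
 [2, 1, 0],
 [3, 6, -3]]
has determinant 3.) The finite-dimensional Fredholm alternative says: either (I - K) is invertible, or ker(I - K) ≠ {0} and then range(I - K) = ker((I - K)^*)^⊥, with dim ker(I - K) = dim ker((I - K)^*). Since det(I - K) ≠ 0, 1 is not an eigenvalue of K and ker(I - K) = {0}, so we are in the first case: for every y there is a unique x = (I - K)^(-1) y. (Explicitly, by the Woodbury identity, (I - U V^T)^(-1) = I + U (I_2 - G)^(-1) V^T.)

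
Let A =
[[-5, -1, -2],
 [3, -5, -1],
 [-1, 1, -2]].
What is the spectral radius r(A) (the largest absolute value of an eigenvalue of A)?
r(A) ≈ 4.8374

The eigenvalues of A are the roots of its characteristic polynomial. With M = A (coefficients from the trace, the sum of principal 2x2 minors, and det A):
  p(λ) = det(λ I - M) = λ^3 + 12λ^2 + 47λ + 58.
No integer candidate from the rational root theorem (±divisors of 58) is a root, so the roots are irrational. The cubic discriminant is Δ = -104 < 0, so there is one real root and a complex-conjugate pair. p(-3) = -2 and p(-2) = 4 have opposite signs, so a root lies in (-3, -2); Newton's method refines it to λ ≈ -2.4786. Dividing out (λ - (-2.4786)) leaves approximately λ^2 + 9.5214λ + 23.4001. For λ^2 + 9.5214λ + 23.4001 the discriminant is -2.9438. It is negative, so the remaining roots are the complex-conjugate pair λ ≈ -4.7607 ± 0.8579i. Their product equals the constant term, so |λ|^2 ≈ 23.4001 and |λ| ≈ 4.8374.
Thus the eigenvalues (to 4 decimals) are -2.4786 (modulus 2.4786); -4.7607 ± 0.8579i (modulus 4.8374). The spectral radius is the largest modulus: r(A) ≈ 4.8374. (Cross-check: r(A) ≤ ||A||_2 ≈ 6.5851; equality holds whenever A is normal, though it can also hold for some non-normal A.)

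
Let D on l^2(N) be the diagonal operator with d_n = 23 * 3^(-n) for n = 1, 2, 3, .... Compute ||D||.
||D|| = 23/3 (attained at n = 1)

For D diagonal, ||D|| = sup_n |d_n|. The sequence d_n = 23 * 3^(-n) is positive and strictly decreasing (ratio 3^(-1) < 1), so the supremum is d_1 = 23/3. Hence ||D|| = 23/3.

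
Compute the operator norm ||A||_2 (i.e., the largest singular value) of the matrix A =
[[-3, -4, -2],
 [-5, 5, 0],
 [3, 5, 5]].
||A||_2 ≈ 9.4306 (= sqrt(largest eigenvalue of A^T A))

||A||_2 = sigma_max(A) = sqrt(lambda_max(A^T A)). Form the symmetric matrix M = A^T A =
[[43, 2, 21],
 [2, 66, 33],
 [21, 33, 29]].
Its characteristic polynomial (trace, sum of principal 2x2 minors, determinant of M give the coefficients) is
  p(λ) = det(λ I - M) = λ^3 - 138λ^2 + 4465λ - 9025.
No integer candidate from the rational root theorem (±divisors of 9025) is a root, so the roots are irrational. The cubic discriminant is Δ = 26628740825 > 0, so there are three distinct real roots. p(2) = -639 and p(3) = 3155 have opposite signs, so a root lies in (2, 3); Newton's method refines it to λ ≈ 2.1637. p(46) = 1693 and p(47) = -189 have opposite signs, so a root lies in (46, 47); Newton's method refines it to λ ≈ 46.8995. p(88) = -3305 and p(89) = 231 have opposite signs, so a root lies in (88, 89); Newton's method refines it to λ ≈ 88.9368. Check (Vieta): the three roots sum to 138, matching tr M = 138.
So the eigenvalues of A^T A are ≈ 2.1637, 46.8995, 88.9368 (all ≥ 0, as they must be for A^T A). The largest is λ_max ≈ 88.9368, hence ||A||_2 = sqrt(λ_max) ≈ 9.4306.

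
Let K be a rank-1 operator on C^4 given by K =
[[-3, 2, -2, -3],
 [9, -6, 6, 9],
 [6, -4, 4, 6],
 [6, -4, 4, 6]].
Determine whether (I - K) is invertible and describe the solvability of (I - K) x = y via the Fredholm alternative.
(I - K) is singular (det(I - K) = 0, i.e. 1 ∈ sigma(K)). (I - K) x = y is solvable iff y ⊥ ker((I - K)^*) = span{(-3, 2, -2, -3)}, i.e. iff -3y_1 + 2y_2 - 2y_3 - 3y_4 = 0. When solvable, the solutions are x = y + c·(1, -3, -2, -2), c arbitrary (ker(I - K) = span{(1, -3, -2, -2)}, dimension 1).

K has rank 1, so it is an outer product K = u v^T: every row of K is a multiple of one row vector. Reading off the entries, u = (1, -3, -2, -2) and v = (-3, 2, -2, -3) (row i of K equals u_i·v^T). A rank-one matrix u v^T satisfies K u = u (v·u) and kills the (3)-dimensional subspace v^⊥, so its characteristic polynomial is lambda^3 (lambda - v·u) with v·u = tr K = 1. Hence the eigenvalues of I - K are 1 (multiplicity 3) and 1 - (1) = 0, so det(I - K) = 0. (Direct check: I - K =
[[4, -2, 2, 3],
 [-9, 7, -6, -9],
 [-6, 4, -3, -6],
 [-6, 4, -4, -5]]
has determinant 0.) So 1 is an eigenvalue of K and (I - K) is not invertible. The finite-dimensional Fredholm alternative says: either (I - K) is invertible, or ker(I - K) ≠ {0} and then range(I - K) = ker((I - K)^*)^⊥, with dim ker(I - K) = dim ker((I - K)^*). We are in the second case, so we need both kernels. Kernel of I - K: (I - K) u = u - u (v·u) = u - u = 0, so ker(I - K) = span{u} = span{(1, -3, -2, -2)} (it is exactly 1-dimensional because rank(I - K) = 3). Kernel of the adjoint: K is real, so (I - K)^* = I - K^T = I - v u^T, and (I - v u^T) v = v - v (u·v) = 0; hence ker((I - K)^*) = span{v} = span{(-3, 2, -2, -3)}. Therefore (I - K) x = y is solvable iff <y, v> = 0, i.e. iff -3y_1 + 2y_2 - 2y_3 - 3y_4 = 0. When this holds, K y = u (v·y) = 0, so (I - K) y = y and x = y is a particular solution; the full solution set is the line x = y + c·u = y + c·(1, -3, -2, -2), c ∈ C.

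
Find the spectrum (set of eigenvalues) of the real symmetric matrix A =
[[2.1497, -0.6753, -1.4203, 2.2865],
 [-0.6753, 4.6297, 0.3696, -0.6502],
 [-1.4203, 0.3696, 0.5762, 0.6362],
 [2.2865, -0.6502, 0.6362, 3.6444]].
sigma(A) ≈ {-1, 2, 4, 6}

A is real symmetric, so its spectrum consists of real eigenvalues. Expanding the characteristic polynomial of the displayed matrix gives
  det(λ I - A) = p(λ) = λ^4 + (-11)λ^3 + (32)λ^2 + (-4)λ + (-48).
Solving p(λ) = 0 yields eigenvalues ≈ -1, 2, 4, 6. (A is shown rounded to 4 decimals, so these recover the underlying integer eigenvalues to within that precision.)
Verification: the trace of A = 11 equals the sum of eigenvalues 11, and det(A) ≈ -47.9999 matches the eigenvalue product -48.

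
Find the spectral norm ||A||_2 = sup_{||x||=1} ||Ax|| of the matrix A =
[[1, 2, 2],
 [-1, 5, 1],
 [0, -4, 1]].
||A||_2 ≈ 6.7688 (= sqrt(largest eigenvalue of A^T A))

||A||_2 = sigma_max(A) = sqrt(lambda_max(A^T A)). Form the symmetric matrix M = A^T A =
[[2, -3, 1],
 [-3, 45, 5],
 [1, 5, 6]].
Its characteristic polynomial (trace, sum of principal 2x2 minors, determinant of M give the coefficients) is
  p(λ) = det(λ I - M) = λ^3 - 53λ^2 + 337λ - 361.
No integer candidate from the rational root theorem (±divisors of 361) is a root, so the roots are irrational. The cubic discriminant is Δ = 63488032 > 0, so there are three distinct real roots. p(1) = -76 and p(2) = 109 have opposite signs, so a root lies in (1, 2); Newton's method refines it to λ ≈ 1.3509. p(5) = 124 and p(6) = -31 have opposite signs, so a root lies in (5, 6); Newton's method refines it to λ ≈ 5.8325. p(45) = -1396 and p(46) = 329 have opposite signs, so a root lies in (45, 46); Newton's method refines it to λ ≈ 45.8166. Check (Vieta): the three roots sum to 53, matching tr M = 53.
So the eigenvalues of A^T A are ≈ 1.3509, 5.8325, 45.8166 (all ≥ 0, as they must be for A^T A). The largest is λ_max ≈ 45.8166, hence ||A||_2 = sqrt(λ_max) ≈ 6.7688.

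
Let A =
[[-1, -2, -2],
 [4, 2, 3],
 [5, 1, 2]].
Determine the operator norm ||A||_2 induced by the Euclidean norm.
||A||_2 ≈ 7.9536 (= sqrt(largest eigenvalue of A^T A))

||A||_2 = sigma_max(A) = sqrt(lambda_max(A^T A)). Form the symmetric matrix M = A^T A =
[[42, 15, 24],
 [15, 9, 12],
 [24, 12, 17]].
Its characteristic polynomial (trace, sum of principal 2x2 minors, determinant of M give the coefficients) is
  p(λ) = det(λ I - M) = λ^3 - 68λ^2 + 300λ - 9.
No integer candidate from the rational root theorem (±divisors of 9) is a root, so the roots are irrational. The cubic discriminant is Δ = 300143061 > 0, so there are three distinct real roots. p(0) = -9 and p(1) = 224 have opposite signs, so a root lies in (0, 1); Newton's method refines it to λ ≈ 0.0302. p(4) = 167 and p(5) = -84 have opposite signs, so a root lies in (4, 5); Newton's method refines it to λ ≈ 4.7099. p(63) = -954 and p(64) = 2807 have opposite signs, so a root lies in (63, 64); Newton's method refines it to λ ≈ 63.2599. Check (Vieta): the three roots sum to 68, matching tr M = 68.
So the eigenvalues of A^T A are ≈ 0.0302, 4.7099, 63.2599 (all ≥ 0, as they must be for A^T A). The largest is λ_max ≈ 63.2599, hence ||A||_2 = sqrt(λ_max) ≈ 7.9536.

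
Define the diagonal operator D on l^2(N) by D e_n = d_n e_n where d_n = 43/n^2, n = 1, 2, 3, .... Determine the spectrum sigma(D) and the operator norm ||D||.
sigma(D) = {43/n^2 : n ≥ 1} ∪ {0}; ||D|| = 43

A bounded diagonal operator on l^2 with diagonal entries d_n has spectrum equal to the closure of {d_n : n ≥ 1}: every d_n is an eigenvalue (with eigenvector e_n), so {d_n} ⊂ sigma(D); the spectrum is closed, so its closure is too; and for lambda not in the closure, (D - lambda I) has bounded inverse (the diagonal entries 1/(d_n - lambda) are bounded). For our sequence d_n = 43/n^2, n = 1, 2, 3, ...:
  - {d_n} = {43/n^2 : n ≥ 1}; the only limit point is 0
  - closure = {43/n^2 : n ≥ 1} ∪ {0}
For the norm: a diagonal operator has ||D|| = sup_n |d_n|. Here d_n = 43/n^2 is positive and decreasing, so sup_n |d_n| = d_1 = 43. So ||D|| = 43.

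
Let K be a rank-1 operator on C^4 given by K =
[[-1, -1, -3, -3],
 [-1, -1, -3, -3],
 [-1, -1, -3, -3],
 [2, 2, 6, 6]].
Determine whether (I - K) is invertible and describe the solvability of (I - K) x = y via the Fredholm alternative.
(I - K) is singular (det(I - K) = 0, i.e. 1 ∈ sigma(K)). (I - K) x = y is solvable iff y ⊥ ker((I - K)^*) = span{(-1, -1, -3, -3)}, i.e. iff -y_1 - y_2 - 3y_3 - 3y_4 = 0. When solvable, the solutions are x = y + c·(1, 1, 1, -2), c arbitrary (ker(I - K) = span{(1, 1, 1, -2)}, dimension 1).

K has rank 1, so it is an outer product K = u v^T: every row of K is a multiple of one row vector. Reading off the entries, u = (1, 1, 1, -2) and v = (-1, -1, -3, -3) (row i of K equals u_i·v^T). A rank-one matrix u v^T satisfies K u = u (v·u) and kills the (3)-dimensional subspace v^⊥, so its characteristic polynomial is lambda^3 (lambda - v·u) with v·u = tr K = 1. Hence the eigenvalues of I - K are 1 (multiplicity 3) and 1 - (1) = 0, so det(I - K) = 0. (Direct check: I - K =
[[2, 1, 3, 3],
 [1, 2, 3, 3],
 [1, 1, 4, 3],
 [-2, -2, -6, -5]]
has determinant 0.) So 1 is an eigenvalue of K and (I - K) is not invertible. The finite-dimensional Fredholm alternative says: either (I - K) is invertible, or ker(I - K) ≠ {0} and then range(I - K) = ker((I - K)^*)^⊥, with dim ker(I - K) = dim ker((I - K)^*). We are in the second case, so we need both kernels. Kernel of I - K: (I - K) u = u - u (v·u) = u - u = 0, so ker(I - K) = span{u} = span{(1, 1, 1, -2)} (it is exactly 1-dimensional because rank(I - K) = 3). Kernel of the adjoint: K is real, so (I - K)^* = I - K^T = I - v u^T, and (I - v u^T) v = v - v (u·v) = 0; hence ker((I - K)^*) = span{v} = span{(-1, -1, -3, -3)}. Therefore (I - K) x = y is solvable iff <y, v> = 0, i.e. iff -y_1 - y_2 - 3y_3 - 3y_4 = 0. When this holds, K y = u (v·y) = 0, so (I - K) y = y and x = y is a particular solution; the full solution set is the line x = y + c·u = y + c·(1, 1, 1, -2), c ∈ C.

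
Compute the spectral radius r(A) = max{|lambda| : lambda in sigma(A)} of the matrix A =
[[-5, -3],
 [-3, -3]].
r(A) = (8 + sqrt(40))/2 ≈ 7.1623

The eigenvalues of A are the roots of its characteristic polynomial. With M = A (coefficients from the trace and determinant):
  p(λ) = det(λ I - M) = λ^2 + 8λ + 6.
For λ^2 + 8λ + 6 the discriminant is 40. It is nonnegative but not a perfect square, so the roots are real and irrational: λ = (-8 ± sqrt(40))/2 ≈ -0.8377, -7.1623.
Thus the eigenvalues (to 4 decimals) are -0.8377 (modulus 0.8377); -7.1623 (modulus 7.1623). The spectral radius is the largest modulus: r(A) = (8 + sqrt(40))/2 ≈ 7.1623. (Cross-check: r(A) ≤ ||A||_2 ≈ 7.1623; equality holds whenever A is normal, though it can also hold for some non-normal A.)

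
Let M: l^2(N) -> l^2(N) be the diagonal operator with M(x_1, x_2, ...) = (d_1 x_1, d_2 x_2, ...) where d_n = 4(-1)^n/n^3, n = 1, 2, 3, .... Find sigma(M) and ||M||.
sigma(M) = {4(-1)^n/n^3 : n ≥ 1} ∪ {0}; ||M|| = 4

A bounded diagonal operator on l^2 with diagonal entries d_n has spectrum equal to the closure of {d_n : n ≥ 1}: every d_n is an eigenvalue (with eigenvector e_n), so {d_n} ⊂ sigma(M); the spectrum is closed, so its closure is too; and for lambda not in the closure, (M - lambda I) has bounded inverse (the diagonal entries 1/(d_n - lambda) are bounded). For our sequence d_n = 4(-1)^n/n^3, n = 1, 2, 3, ...:
  - {d_n} = {4(-1)^n/n^3 : n ≥ 1}; the only limit point is 0
  - closure = {4(-1)^n/n^3 : n ≥ 1} ∪ {0}
For the norm: a diagonal operator has ||M|| = sup_n |d_n|. Here |d_n| = 4/n^3 is decreasing, so sup_n |d_n| = |d_1| = 4. So ||M|| = 4.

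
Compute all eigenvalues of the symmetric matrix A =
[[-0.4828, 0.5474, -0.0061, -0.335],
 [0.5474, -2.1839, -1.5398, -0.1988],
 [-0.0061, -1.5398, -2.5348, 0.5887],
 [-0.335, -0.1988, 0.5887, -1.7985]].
sigma(A) ≈ {-4, -2, -1, 0}

A is real symmetric, so its spectrum consists of real eigenvalues. Expanding the characteristic polynomial of the displayed matrix gives
  det(λ I - A) = p(λ) = λ^4 + (7)λ^3 + (14)λ^2 + (8)λ + (0).
Solving p(λ) = 0 yields eigenvalues ≈ -4, -2, -1, 0. (A is shown rounded to 4 decimals, so these recover the underlying integer eigenvalues to within that precision.)
Verification: the trace of A = -7 equals the sum of eigenvalues -7, and det(A) ≈ -0.0003 matches the eigenvalue product 0.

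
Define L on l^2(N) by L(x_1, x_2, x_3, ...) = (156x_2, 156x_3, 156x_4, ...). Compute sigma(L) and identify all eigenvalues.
sigma(L) = closed disk {z in C : |z| ≤ 156}; sigma_p(L) = open disk {z in C : |z| < 156}

Note L = 156·V where V is the unit left shift (V x)_k = x_{k+1}; so sigma(L) = 156·sigma(V) and ||L|| = 156||V||. ||L x||^2 = 24336sum_{k≥2} |x_k|^2 ≤ 24336||x||^2, with equality on {x : x_1 = 0}, so ||L|| = 156. For any lambda with |lambda| < 156, set r = lambda/156 (|r| < 1); the vector x = (1, r, r^2, ...) is in l^2 and satisfies L x = 156(r, r^2, ...) = lambda x, so lambda is an eigenvalue. On the boundary |lambda| = 156 the geometric series diverges, so no l^2 eigenvector exists, but these lambda lie in the approximate point spectrum. Hence sigma(L) is the closed disk of radius 156 and sigma_p(L) is the open disk.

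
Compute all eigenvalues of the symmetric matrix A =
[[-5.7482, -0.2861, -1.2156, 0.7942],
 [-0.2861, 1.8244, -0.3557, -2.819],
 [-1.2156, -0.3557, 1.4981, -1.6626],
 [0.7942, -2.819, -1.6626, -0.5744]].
sigma(A) ≈ {-6, -3, 2, 4}

A is real symmetric, so its spectrum consists of real eigenvalues. Expanding the characteristic polynomial of the displayed matrix gives
  det(λ I - A) = p(λ) = λ^4 + (3)λ^3 + (-28)λ^2 + (-36.0017)λ + (144).
Solving p(λ) = 0 yields eigenvalues ≈ -6, -3, 2, 4. (A is shown rounded to 4 decimals, so these recover the underlying integer eigenvalues to within that precision.)
Verification: the trace of A = -3 equals the sum of eigenvalues -3, and det(A) ≈ 144.0002 matches the eigenvalue product 144.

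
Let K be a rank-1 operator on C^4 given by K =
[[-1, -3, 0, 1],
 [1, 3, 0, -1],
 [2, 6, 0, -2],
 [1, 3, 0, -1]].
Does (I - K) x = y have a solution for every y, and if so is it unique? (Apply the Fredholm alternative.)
(I - K) is singular (det(I - K) = 0, i.e. 1 ∈ sigma(K)). (I - K) x = y is solvable iff y ⊥ ker((I - K)^*) = span{(-1, -3, 0, 1)}, i.e. iff -y_1 - 3y_2 + y_4 = 0. When solvable, the solutions are x = y + c·(1, -1, -2, -1), c arbitrary (ker(I - K) = span{(1, -1, -2, -1)}, dimension 1).

K has rank 1, so it is an outer product K = u v^T: every row of K is a multiple of one row vector. Reading off the entries, u = (1, -1, -2, -1) and v = (-1, -3, 0, 1) (row i of K equals u_i·v^T). A rank-one matrix u v^T satisfies K u = u (v·u) and kills the (3)-dimensional subspace v^⊥, so its characteristic polynomial is lambda^3 (lambda - v·u) with v·u = tr K = 1. Hence the eigenvalues of I - K are 1 (multiplicity 3) and 1 - (1) = 0, so det(I - K) = 0. (Direct check: I - K =
[[2, 3, 0, -1],
 [-1, -2, 0, 1],
 [-2, -6, 1, 2],
 [-1, -3, 0, 2]]
has determinant 0.) So 1 is an eigenvalue of K and (I - K) is not invertible. The finite-dimensional Fredholm alternative says: either (I - K) is invertible, or ker(I - K) ≠ {0} and then range(I - K) = ker((I - K)^*)^⊥, with dim ker(I - K) = dim ker((I - K)^*). We are in the second case, so we need both kernels. Kernel of I - K: (I - K) u = u - u (v·u) = u - u = 0, so ker(I - K) = span{u} = span{(1, -1, -2, -1)} (it is exactly 1-dimensional because rank(I - K) = 3). Kernel of the adjoint: K is real, so (I - K)^* = I - K^T = I - v u^T, and (I - v u^T) v = v - v (u·v) = 0; hence ker((I - K)^*) = span{v} = span{(-1, -3, 0, 1)}. Therefore (I - K) x = y is solvable iff <y, v> = 0, i.e. iff -y_1 - 3y_2 + y_4 = 0. When this holds, K y = u (v·y) = 0, so (I - K) y = y and x = y is a particular solution; the full solution set is the line x = y + c·u = y + c·(1, -1, -2, -1), c ∈ C.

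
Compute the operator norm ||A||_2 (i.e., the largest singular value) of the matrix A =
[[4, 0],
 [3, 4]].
||A||_2 = sqrt((41 + sqrt(657))/2) ≈ 5.772 (= sqrt(largest eigenvalue of A^T A))

||A||_2 = sigma_max(A) = sqrt(lambda_max(A^T A)). Form the symmetric matrix M = A^T A =
[[25, 12],
 [12, 16]].
Its characteristic polynomial (trace, determinant of M give the coefficients) is
  p(λ) = det(λ I - M) = λ^2 - 41λ + 256.
For λ^2 - 41λ + 256 the discriminant is 657. It is nonnegative but not a perfect square, so the roots are real and irrational: λ = (41 ± sqrt(657))/2 ≈ 33.316, 7.684.
So the eigenvalues of A^T A are ≈ 7.684, 33.316 (all ≥ 0, as they must be for A^T A). The largest is λ_max = (41 + sqrt(657))/2 ≈ 33.316, hence ||A||_2 = sqrt(λ_max) = sqrt((41 + sqrt(657))/2) ≈ 5.772.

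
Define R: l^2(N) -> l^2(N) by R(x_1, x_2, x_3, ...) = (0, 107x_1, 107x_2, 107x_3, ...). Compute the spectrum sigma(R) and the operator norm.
sigma(R) = closed disk {z in C : |z| ≤ 107}; ||R|| = 107

Note R = 107·U where U is the unit right shift (U x)_k = x_{k-1} (with x_0 := 0); so ||R|| = 107||U|| and sigma(R) = 107·sigma(U). ||R x||^2 = sum_{k≥1} |107x_k|^2 = 11449||x||^2, so ||R|| = 107 and sigma(R) ⊂ {|z| ≤ 107}. For any |lambda| < 107, the equation (R - lambda I) x = 0 forces x_1 = 0, then 107x_k = lambda x_{k+1} ⇒ x = 0, so R has no eigenvalues. But (R - lambda I) is not surjective for |lambda| < 107: solving (R - lambda I) x = e_1 would require x_n proportional to (lambda/107)^(-n), which is not in l^2. So every |lambda| < 107 lies in the residual spectrum. The boundary |lambda| = 107 is in the approximate point spectrum (the spectrum is closed). Hence sigma(R) is the closed disk of radius 107.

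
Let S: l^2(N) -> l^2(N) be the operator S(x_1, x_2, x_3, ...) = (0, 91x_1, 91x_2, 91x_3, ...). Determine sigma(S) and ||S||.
sigma(S) = closed disk {z in C : |z| ≤ 91}; ||S|| = 91

Note S = 91·U where U is the unit right shift (U x)_k = x_{k-1} (with x_0 := 0); so ||S|| = 91||U|| and sigma(S) = 91·sigma(U). ||S x||^2 = sum_{k≥1} |91x_k|^2 = 8281||x||^2, so ||S|| = 91 and sigma(S) ⊂ {|z| ≤ 91}. For any |lambda| < 91, the equation (S - lambda I) x = 0 forces x_1 = 0, then 91x_k = lambda x_{k+1} ⇒ x = 0, so S has no eigenvalues. But (S - lambda I) is not surjective for |lambda| < 91: solving (S - lambda I) x = e_1 would require x_n proportional to (lambda/91)^(-n), which is not in l^2. So every |lambda| < 91 lies in the residual spectrum. The boundary |lambda| = 91 is in the approximate point spectrum (the spectrum is closed). Hence sigma(S) is the closed disk of radius 91.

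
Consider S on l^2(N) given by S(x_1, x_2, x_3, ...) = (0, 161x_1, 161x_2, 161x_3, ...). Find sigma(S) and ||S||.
sigma(S) = closed disk {z in C : |z| ≤ 161}; ||S|| = 161

Note S = 161·U where U is the unit right shift (U x)_k = x_{k-1} (with x_0 := 0); so ||S|| = 161||U|| and sigma(S) = 161·sigma(U). ||S x||^2 = sum_{k≥1} |161x_k|^2 = 25921||x||^2, so ||S|| = 161 and sigma(S) ⊂ {|z| ≤ 161}. For any |lambda| < 161, the equation (S - lambda I) x = 0 forces x_1 = 0, then 161x_k = lambda x_{k+1} ⇒ x = 0, so S has no eigenvalues. But (S - lambda I) is not surjective for |lambda| < 161: solving (S - lambda I) x = e_1 would require x_n proportional to (lambda/161)^(-n), which is not in l^2. So every |lambda| < 161 lies in the residual spectrum. The boundary |lambda| = 161 is in the approximate point spectrum (the spectrum is closed). Hence sigma(S) is the closed disk of radius 161.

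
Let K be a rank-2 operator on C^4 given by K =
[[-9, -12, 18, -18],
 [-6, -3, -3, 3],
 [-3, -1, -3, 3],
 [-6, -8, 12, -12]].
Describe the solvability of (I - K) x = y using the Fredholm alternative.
(I - K) is invertible (det(I - K) = 130 ≠ 0), so for every y in C^4 the equation (I - K) x = y has a unique solution.

K has rank 2 and factors as K = U V^T = u1 v1^T + u2 v2^T with u1 = (-3, -2, -1, -2), v1 = (3, 3, -3, 3), u2 = (3, -3, -2, 2), v2 = (0, -1, 3, -3) (multiplying out reproduces the displayed K). The nonzero eigenvalues of U V^T coincide with those of the 2 x 2 matrix G = V^T U = [[v1·u1, v1·u2], [v2·u1, v2·u2]] = [[-18, 12], [5, -9]], and by the Sylvester determinant identity det(I_4 - U V^T) = det(I_2 - V^T U) = det([[19, -12], [-5, 10]]) = (19)(10) - (-12)(-5) = 130. (Direct check: I - K =
[[10, 12, -18, 18],
 [6, 4, 3, -3],
 [3, 1, 4, -3],
 [6, 8, -12, 13]]
has determinant 130.) The finite-dimensional Fredholm alternative says: either (I - K) is invertible, or ker(I - K) ≠ {0} and then range(I - K) = ker((I - K)^*)^⊥, with dim ker(I - K) = dim ker((I - K)^*). Since det(I - K) ≠ 0, 1 is not an eigenvalue of K and ker(I - K) = {0}, so we are in the first case: for every y there is a unique x = (I - K)^(-1) y. (Explicitly, by the Woodbury identity, (I - U V^T)^(-1) = I + U (I_2 - G)^(-1) V^T.)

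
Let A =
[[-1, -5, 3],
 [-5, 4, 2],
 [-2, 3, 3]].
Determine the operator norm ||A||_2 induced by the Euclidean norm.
||A||_2 ≈ 8.1695 (= sqrt(largest eigenvalue of A^T A))

||A||_2 = sigma_max(A) = sqrt(lambda_max(A^T A)). Form the symmetric matrix M = A^T A =
[[30, -21, -19],
 [-21, 50, 2],
 [-19, 2, 22]].
Its characteristic polynomial (trace, sum of principal 2x2 minors, determinant of M give the coefficients) is
  p(λ) = det(λ I - M) = λ^3 - 102λ^2 + 2454λ - 6724.
No integer candidate from the rational root theorem (±divisors of 6724) is a root, so the roots are irrational. The cubic discriminant is Δ = 4073302944 > 0, so there are three distinct real roots. p(3) = -253 and p(4) = 1524 have opposite signs, so a root lies in (3, 4); Newton's method refines it to λ ≈ 3.1363. p(32) = 124 and p(33) = -883 have opposite signs, so a root lies in (32, 33); Newton's method refines it to λ ≈ 32.1237. p(66) = -1576 and p(67) = 579 have opposite signs, so a root lies in (66, 67); Newton's method refines it to λ ≈ 66.74. Check (Vieta): the three roots sum to 102, matching tr M = 102.
So the eigenvalues of A^T A are ≈ 3.1363, 32.1237, 66.74 (all ≥ 0, as they must be for A^T A). The largest is λ_max ≈ 66.74, hence ||A||_2 = sqrt(λ_max) ≈ 8.1695.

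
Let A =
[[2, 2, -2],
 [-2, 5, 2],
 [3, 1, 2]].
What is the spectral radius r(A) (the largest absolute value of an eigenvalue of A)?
r(A) ≈ 5.4947

The eigenvalues of A are the roots of its characteristic polynomial. With M = A (coefficients from the trace, the sum of principal 2x2 minors, and det A):
  p(λ) = det(λ I - M) = λ^3 - 9λ^2 + 32λ - 70.
No integer candidate from the rational root theorem (±divisors of 70) is a root, so the roots are irrational. The cubic discriminant is Δ = -21668 < 0, so there is one real root and a complex-conjugate pair. p(5) = -10 and p(6) = 14 have opposite signs, so a root lies in (5, 6); Newton's method refines it to λ ≈ 5.4947. Dividing out (λ - (5.4947)) leaves approximately λ^2 - 3.5053λ + 12.7395. For λ^2 - 3.5053λ + 12.7395 the discriminant is -38.671. It is negative, so the remaining roots are the complex-conjugate pair λ ≈ 1.7526 ± 3.1093i. Their product equals the constant term, so |λ|^2 ≈ 12.7395 and |λ| ≈ 3.5692.
Thus the eigenvalues (to 4 decimals) are 5.4947 (modulus 5.4947); 1.7526 ± 3.1093i (modulus 3.5692). The spectral radius is the largest modulus: r(A) ≈ 5.4947. (Cross-check: r(A) ≤ ||A||_2 ≈ 5.812; equality holds whenever A is normal, though it can also hold for some non-normal A.)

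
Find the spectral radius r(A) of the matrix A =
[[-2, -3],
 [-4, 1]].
r(A) = (1 + sqrt(57))/2 ≈ 4.2749

The eigenvalues of A are the roots of its characteristic polynomial. With M = A (coefficients from the trace and determinant):
  p(λ) = det(λ I - M) = λ^2 + λ - 14.
For λ^2 + λ - 14 the discriminant is 57. It is nonnegative but not a perfect square, so the roots are real and irrational: λ = (-1 ± sqrt(57))/2 ≈ 3.2749, -4.2749.
Thus the eigenvalues (to 4 decimals) are 3.2749 (modulus 3.2749); -4.2749 (modulus 4.2749). The spectral radius is the largest modulus: r(A) = (1 + sqrt(57))/2 ≈ 4.2749. (Cross-check: r(A) ≤ ||A||_2 ≈ 4.515; equality holds whenever A is normal, though it can also hold for some non-normal A.)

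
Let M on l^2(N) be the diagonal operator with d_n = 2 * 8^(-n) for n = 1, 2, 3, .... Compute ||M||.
||M|| = 1/4 (attained at n = 1)

For M diagonal, ||M|| = sup_n |d_n|. The sequence d_n = 2 * 8^(-n) is positive and strictly decreasing (ratio 8^(-1) < 1), so the supremum is d_1 = 2/8 = 1/4. Hence ||M|| = 1/4.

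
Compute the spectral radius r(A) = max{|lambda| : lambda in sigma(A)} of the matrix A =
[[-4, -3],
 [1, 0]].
r(A) = 3

The eigenvalues of A are the roots of its characteristic polynomial. With M = A (coefficients from the trace and determinant):
  p(λ) = det(λ I - M) = λ^2 + 4λ + 3.
For λ^2 + 4λ + 3 the discriminant is 4. It is a perfect square (2^2), so the roots are rational: λ = (-4 ± 2)/2 = -1, -3.
Thus the eigenvalues (to 4 decimals) are -1 (modulus 1); -3 (modulus 3). The spectral radius is the largest modulus: r(A) = 3. (Cross-check: r(A) ≤ ||A||_2 ≈ 5.0645; equality holds whenever A is normal, though it can also hold for some non-normal A.)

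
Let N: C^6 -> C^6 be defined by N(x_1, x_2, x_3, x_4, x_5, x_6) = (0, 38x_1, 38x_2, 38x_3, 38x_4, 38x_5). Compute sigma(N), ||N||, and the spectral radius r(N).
sigma(N) = {0}; ||N|| = 38; r(N) = 0. (N is nilpotent with N^6 = 0.)

On C^6, N is a strictly lower-triangular matrix with 38 on the subdiagonal and zeros elsewhere, so its characteristic polynomial is lambda^6 and every eigenvalue is 0: sigma(N) = {0}. For the operator norm, N e_i = 38e_{i+1} for i = 1, ..., 5 and N e_6 = 0, so the singular values of N are 38 (with multiplicity 5) and 0; hence ||N|| = 38. The spectral radius r(N) = max|lambda| = 0. Note ||N|| > r(N) — characteristic of non-normal nilpotent operators. Indeed N^6 = 0.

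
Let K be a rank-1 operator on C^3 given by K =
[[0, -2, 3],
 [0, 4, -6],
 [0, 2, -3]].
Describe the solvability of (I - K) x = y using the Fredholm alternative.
(I - K) is singular (det(I - K) = 0, i.e. 1 ∈ sigma(K)). (I - K) x = y is solvable iff y ⊥ ker((I - K)^*) = span{(0, -2, 3)}, i.e. iff -2y_2 + 3y_3 = 0. When solvable, the solutions are x = y + c·(1, -2, -1), c arbitrary (ker(I - K) = span{(1, -2, -1)}, dimension 1).

K has rank 1, so it is an outer product K = u v^T: every row of K is a multiple of one row vector. Reading off the entries, u = (1, -2, -1) and v = (0, -2, 3) (row i of K equals u_i·v^T). A rank-one matrix u v^T satisfies K u = u (v·u) and kills the (2)-dimensional subspace v^⊥, so its characteristic polynomial is lambda^2 (lambda - v·u) with v·u = tr K = 1. Hence the eigenvalues of I - K are 1 (multiplicity 2) and 1 - (1) = 0, so det(I - K) = 0. (Direct check: I - K =
[[1, 2, -3],
 [0, -3, 6],
 [0, -2, 4]]
has determinant 0.) So 1 is an eigenvalue of K and (I - K) is not invertible. The finite-dimensional Fredholm alternative says: either (I - K) is invertible, or ker(I - K) ≠ {0} and then range(I - K) = ker((I - K)^*)^⊥, with dim ker(I - K) = dim ker((I - K)^*). We are in the second case, so we need both kernels. Kernel of I - K: (I - K) u = u - u (v·u) = u - u = 0, so ker(I - K) = span{u} = span{(1, -2, -1)} (it is exactly 1-dimensional because rank(I - K) = 2). Kernel of the adjoint: K is real, so (I - K)^* = I - K^T = I - v u^T, and (I - v u^T) v = v - v (u·v) = 0; hence ker((I - K)^*) = span{v} = span{(0, -2, 3)}. Therefore (I - K) x = y is solvable iff <y, v> = 0, i.e. iff -2y_2 + 3y_3 = 0. When this holds, K y = u (v·y) = 0, so (I - K) y = y and x = y is a particular solution; the full solution set is the line x = y + c·u = y + c·(1, -2, -1), c ∈ C.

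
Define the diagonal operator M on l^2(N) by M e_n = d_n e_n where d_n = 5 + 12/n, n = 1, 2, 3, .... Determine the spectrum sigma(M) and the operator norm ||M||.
sigma(M) = {5 + 12/n : n ≥ 1} ∪ {5}; ||M|| = 17

A bounded diagonal operator on l^2 with diagonal entries d_n has spectrum equal to the closure of {d_n : n ≥ 1}: every d_n is an eigenvalue (with eigenvector e_n), so {d_n} ⊂ sigma(M); the spectrum is closed, so its closure is too; and for lambda not in the closure, (M - lambda I) has bounded inverse (the diagonal entries 1/(d_n - lambda) are bounded). For our sequence d_n = 5 + 12/n, n = 1, 2, 3, ...:
  - {d_n} = {5 + 12/n : n ≥ 1}; the only limit point is 5
  - closure = {5 + 12/n : n ≥ 1} ∪ {5}
For the norm: a diagonal operator has ||M|| = sup_n |d_n|. Here d_n = 5 + 12/n is positive and decreasing, so sup_n |d_n| = d_1 = 5 + 12 = 17. So ||M|| = 17.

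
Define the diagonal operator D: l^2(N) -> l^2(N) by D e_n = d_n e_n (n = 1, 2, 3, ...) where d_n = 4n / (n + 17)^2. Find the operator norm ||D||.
||D|| = 1/17 (attained at n = 17)

For D diagonal, ||D|| = sup_n |d_n|. Treat f(x) = 4x / (x + 17)^2 for real x > 0. By the quotient rule, f'(x) = 4(17 - x)/(x + 17)^3, which is positive for x < 17 and negative for x > 17. So f has a unique maximum at x = 17, and since 17 is a positive integer, the supremum over n ≥ 1 is attained at n = 17: d_17 = 4·17/(17 + 17)^2 = 4·17/1156 = 1/17. Hence ||D|| = 1/17.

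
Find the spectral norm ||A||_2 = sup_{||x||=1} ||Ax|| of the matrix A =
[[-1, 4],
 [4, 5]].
||A||_2 = 7 (= sqrt(largest eigenvalue of A^T A))

||A||_2 = sigma_max(A) = sqrt(lambda_max(A^T A)). Form the symmetric matrix M = A^T A =
[[17, 16],
 [16, 41]].
Its characteristic polynomial (trace, determinant of M give the coefficients) is
  p(λ) = det(λ I - M) = λ^2 - 58λ + 441.
For λ^2 - 58λ + 441 the discriminant is 1600. It is a perfect square (40^2), so the roots are rational: λ = (58 ± 40)/2 = 49, 9.
So the eigenvalues of A^T A are ≈ 9, 49 (all ≥ 0, as they must be for A^T A). The largest is λ_max = 49, hence ||A||_2 = sqrt(λ_max) = 7.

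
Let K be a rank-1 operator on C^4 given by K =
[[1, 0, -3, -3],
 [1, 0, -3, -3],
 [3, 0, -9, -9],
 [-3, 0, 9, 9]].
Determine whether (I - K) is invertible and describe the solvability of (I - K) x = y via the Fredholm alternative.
(I - K) is singular (det(I - K) = 0, i.e. 1 ∈ sigma(K)). (I - K) x = y is solvable iff y ⊥ ker((I - K)^*) = span{(1, 0, -3, -3)}, i.e. iff y_1 - 3y_3 - 3y_4 = 0. When solvable, the solutions are x = y + c·(1, 1, 3, -3), c arbitrary (ker(I - K) = span{(1, 1, 3, -3)}, dimension 1).

K has rank 1, so it is an outer product K = u v^T: every row of K is a multiple of one row vector. Reading off the entries, u = (1, 1, 3, -3) and v = (1, 0, -3, -3) (row i of K equals u_i·v^T). A rank-one matrix u v^T satisfies K u = u (v·u) and kills the (3)-dimensional subspace v^⊥, so its characteristic polynomial is lambda^3 (lambda - v·u) with v·u = tr K = 1. Hence the eigenvalues of I - K are 1 (multiplicity 3) and 1 - (1) = 0, so det(I - K) = 0. (Direct check: I - K =
[[0, 0, 3, 3],
 [-1, 1, 3, 3],
 [-3, 0, 10, 9],
 [3, 0, -9, -8]]
has determinant 0.) So 1 is an eigenvalue of K and (I - K) is not invertible. The finite-dimensional Fredholm alternative says: either (I - K) is invertible, or ker(I - K) ≠ {0} and then range(I - K) = ker((I - K)^*)^⊥, with dim ker(I - K) = dim ker((I - K)^*). We are in the second case, so we need both kernels. Kernel of I - K: (I - K) u = u - u (v·u) = u - u = 0, so ker(I - K) = span{u} = span{(1, 1, 3, -3)} (it is exactly 1-dimensional because rank(I - K) = 3). Kernel of the adjoint: K is real, so (I - K)^* = I - K^T = I - v u^T, and (I - v u^T) v = v - v (u·v) = 0; hence ker((I - K)^*) = span{v} = span{(1, 0, -3, -3)}. Therefore (I - K) x = y is solvable iff <y, v> = 0, i.e. iff y_1 - 3y_3 - 3y_4 = 0. When this holds, K y = u (v·y) = 0, so (I - K) y = y and x = y is a particular solution; the full solution set is the line x = y + c·u = y + c·(1, 1, 3, -3), c ∈ C.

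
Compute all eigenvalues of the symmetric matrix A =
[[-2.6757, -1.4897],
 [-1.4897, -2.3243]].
sigma(A) ≈ {-4, -1}

A is real symmetric, so its spectrum consists of real eigenvalues. Expanding the characteristic polynomial of the displayed matrix gives
  det(λ I - A) = p(λ) = λ^2 + (5)λ + (4).
Solving p(λ) = 0 yields eigenvalues ≈ -4, -1. (A is shown rounded to 4 decimals, so these recover the underlying integer eigenvalues to within that precision.)
Verification: the trace of A = -5 equals the sum of eigenvalues -5, and det(A) ≈ 3.9999 matches the eigenvalue product 4.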